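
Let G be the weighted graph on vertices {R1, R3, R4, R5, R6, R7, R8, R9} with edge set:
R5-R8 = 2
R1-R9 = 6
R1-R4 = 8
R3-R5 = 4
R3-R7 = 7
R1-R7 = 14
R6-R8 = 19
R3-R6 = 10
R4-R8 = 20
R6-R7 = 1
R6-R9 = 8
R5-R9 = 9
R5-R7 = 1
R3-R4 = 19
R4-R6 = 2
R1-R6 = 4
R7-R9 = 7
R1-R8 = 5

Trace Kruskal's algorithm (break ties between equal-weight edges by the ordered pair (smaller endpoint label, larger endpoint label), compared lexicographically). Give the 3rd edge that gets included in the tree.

Kruskal's algorithm — process edges by increasing weight (ties by edge label):
R5-R7 (1): add — endpoints in different components.
R6-R7 (1): add — endpoints in different components.
R4-R6 (2): add — endpoints in different components.
R5-R8 (2): add — endpoints in different components.
R1-R6 (4): add — endpoints in different components.
R3-R5 (4): add — endpoints in different components.
R1-R8 (5): skip — R1 and R8 already connected.
R1-R9 (6): add — endpoints in different components.
The 3rd edge added is R4-R6.

R4-R6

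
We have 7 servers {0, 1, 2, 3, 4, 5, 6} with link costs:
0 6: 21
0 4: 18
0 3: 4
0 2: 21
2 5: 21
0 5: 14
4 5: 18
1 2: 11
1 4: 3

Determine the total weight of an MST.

71

Prim's algorithm from 3:
Step 1: frontier [0 3 4] → take 0 3 (4); add 0.
Step 2: frontier [0 5 14, 0 4 18, 0 2 21, 0 6 21] → take 0 5 (14); add 5.
Step 3: frontier [0 4 18, 0 2 21, 0 6 21, 4 5 18, 2 5 21] → take 0 4 (18); add 4.
Step 4: frontier [0 2 21, 0 6 21, 1 4 3, 2 5 21] → take 1 4 (3); add 1.
Step 5: frontier [0 2 21, 0 6 21, 1 2 11, 2 5 21] → take 1 2 (11); add 2.
Step 6: frontier [0 6 21] → take 0 6 (21); add 6.
MST edges: 0 3, 0 5, 0 4, 1 4, 1 2, 0 6; total weight 4+14+18+3+11+21 = 71.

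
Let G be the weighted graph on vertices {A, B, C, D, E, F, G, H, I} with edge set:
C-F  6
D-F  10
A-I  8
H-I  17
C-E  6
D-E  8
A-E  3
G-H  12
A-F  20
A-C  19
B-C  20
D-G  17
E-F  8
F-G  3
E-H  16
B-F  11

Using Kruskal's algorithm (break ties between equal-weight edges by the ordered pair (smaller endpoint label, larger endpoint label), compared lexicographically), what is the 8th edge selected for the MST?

Kruskal: consider edges lightest-first.
A-E (3): add — endpoints in different components.
F-G (3): add — endpoints in different components.
C-E (6): add — endpoints in different components.
C-F (6): add — endpoints in different components.
A-I (8): add — endpoints in different components.
D-E (8): add — endpoints in different components.
E-F (8): skip — E and F already connected.
D-F (10): skip — D and F already connected.
B-F (11): add — endpoints in different components.
G-H (12): add — endpoints in different components.
The 8th edge added is G-H.

G-H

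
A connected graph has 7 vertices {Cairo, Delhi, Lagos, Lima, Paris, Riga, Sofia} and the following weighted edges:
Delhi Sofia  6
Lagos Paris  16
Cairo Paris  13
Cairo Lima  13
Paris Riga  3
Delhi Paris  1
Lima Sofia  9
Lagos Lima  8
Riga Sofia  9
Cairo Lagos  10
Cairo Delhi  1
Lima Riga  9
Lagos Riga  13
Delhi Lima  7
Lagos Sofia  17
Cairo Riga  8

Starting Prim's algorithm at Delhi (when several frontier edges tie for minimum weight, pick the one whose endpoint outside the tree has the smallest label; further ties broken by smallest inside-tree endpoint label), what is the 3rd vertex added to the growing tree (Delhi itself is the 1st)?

Paris

Prim, starting at Delhi.
Step 1: cheapest edge leaving the tree is Cairo Delhi (1); add Cairo.
Step 2: cheapest edge leaving the tree is Delhi Paris (1); add Paris.
Step 3: cheapest edge leaving the tree is Paris Riga (3); add Riga.
Step 4: cheapest edge leaving the tree is Delhi Sofia (6); add Sofia.
Step 5: cheapest edge leaving the tree is Delhi Lima (7); add Lima.
Step 6: cheapest edge leaving the tree is Lagos Lima (8); add Lagos.
Vertex order: Delhi, Cairo, Paris, Riga, Sofia, Lima, Lagos. The 3rd vertex is Paris.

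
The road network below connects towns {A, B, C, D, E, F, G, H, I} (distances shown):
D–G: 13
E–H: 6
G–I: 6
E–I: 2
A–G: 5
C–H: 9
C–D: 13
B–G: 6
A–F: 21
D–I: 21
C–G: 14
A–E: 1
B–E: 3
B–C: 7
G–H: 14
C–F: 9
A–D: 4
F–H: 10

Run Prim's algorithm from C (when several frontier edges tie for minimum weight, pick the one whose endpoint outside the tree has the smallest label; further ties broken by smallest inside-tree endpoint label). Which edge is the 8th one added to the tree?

Prim, starting at C.
Step 1: cheapest edge leaving the tree is B–C (7); add B.
Step 2: cheapest edge leaving the tree is B–E (3); add E.
Step 3: cheapest edge leaving the tree is A–E (1); add A.
Step 4: cheapest edge leaving the tree is E–I (2); add I.
Step 5: cheapest edge leaving the tree is A–D (4); add D.
Step 6: cheapest edge leaving the tree is A–G (5); add G.
Step 7: cheapest edge leaving the tree is E–H (6); add H.
Step 8: cheapest edge leaving the tree is C–F (9); add F.
The 8th edge added is C–F.

C-F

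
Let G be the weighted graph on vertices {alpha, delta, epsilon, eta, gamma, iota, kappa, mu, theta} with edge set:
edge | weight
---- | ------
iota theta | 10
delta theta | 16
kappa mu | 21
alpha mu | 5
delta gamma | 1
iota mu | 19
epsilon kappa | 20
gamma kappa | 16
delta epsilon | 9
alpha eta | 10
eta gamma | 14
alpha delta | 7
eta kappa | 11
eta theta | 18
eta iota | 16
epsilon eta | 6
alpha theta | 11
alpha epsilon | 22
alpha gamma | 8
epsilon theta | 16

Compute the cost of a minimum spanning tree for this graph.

60

Sort edges by weight, then run Kruskal:
delta gamma (1): add — endpoints in different components.
alpha mu (5): add — endpoints in different components.
epsilon eta (6): add — endpoints in different components.
alpha delta (7): add — endpoints in different components.
alpha gamma (8): skip — alpha and gamma already connected.
delta epsilon (9): add — endpoints in different components.
alpha eta (10): skip — alpha and eta already connected.
iota theta (10): add — endpoints in different components.
alpha theta (11): add — endpoints in different components.
eta kappa (11): add — endpoints in different components.
MST edges: delta gamma, alpha mu, epsilon eta, alpha delta, delta epsilon, iota theta, alpha theta, eta kappa; total weight 1+5+6+7+9+10+11+11 = 60.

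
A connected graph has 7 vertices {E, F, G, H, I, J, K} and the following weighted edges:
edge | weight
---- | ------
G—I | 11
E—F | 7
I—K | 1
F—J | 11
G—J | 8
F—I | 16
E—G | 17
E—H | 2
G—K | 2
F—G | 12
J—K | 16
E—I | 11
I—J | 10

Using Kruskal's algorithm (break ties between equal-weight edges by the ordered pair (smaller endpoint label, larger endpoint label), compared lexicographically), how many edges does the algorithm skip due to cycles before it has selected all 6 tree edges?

1

Kruskal: consider edges lightest-first.
I—K (1): add — endpoints in different components.
E—H (2): add — endpoints in different components.
G—K (2): add — endpoints in different components.
E—F (7): add — endpoints in different components.
G—J (8): add — endpoints in different components.
I—J (10): skip — I and J already connected.
E—I (11): add — endpoints in different components.
Edges rejected before the tree was complete: 1.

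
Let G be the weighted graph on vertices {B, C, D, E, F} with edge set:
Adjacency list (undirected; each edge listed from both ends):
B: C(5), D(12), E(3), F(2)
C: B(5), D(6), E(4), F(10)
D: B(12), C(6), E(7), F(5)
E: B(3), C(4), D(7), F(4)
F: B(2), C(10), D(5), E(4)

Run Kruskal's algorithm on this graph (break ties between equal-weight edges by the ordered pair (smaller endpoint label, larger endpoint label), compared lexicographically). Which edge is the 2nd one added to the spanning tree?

B-E

Kruskal: consider edges lightest-first.
B–F (2): add. Components now {B,F} {C} {D} {E}
B–E (3): add. Components now {B,E,F} {C} {D}
C–E (4): add. Components now {B,C,E,F} {D}
E–F (4): skip — E and F already connected.
B–C (5): skip — B and C already connected.
D–F (5): add. Components now {B,C,D,E,F}
The 2nd edge added is B–E.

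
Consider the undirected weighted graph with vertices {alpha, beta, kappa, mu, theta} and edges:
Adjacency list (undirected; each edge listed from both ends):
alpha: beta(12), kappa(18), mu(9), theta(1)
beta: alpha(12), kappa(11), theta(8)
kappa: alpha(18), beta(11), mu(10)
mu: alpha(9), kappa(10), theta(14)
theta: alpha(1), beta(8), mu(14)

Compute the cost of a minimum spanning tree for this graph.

Grow the tree from alpha using Prim:
Step 1: frontier [alpha–theta 1, alpha–mu 9, alpha–beta 12, alpha–kappa 18] → take alpha–theta (1); add theta.
Step 2: frontier [alpha–mu 9, alpha–beta 12, alpha–kappa 18, beta–theta 8, mu–theta 14] → take beta–theta (8); add beta.
Step 3: frontier [alpha–mu 9, alpha–kappa 18, beta–kappa 11, mu–theta 14] → take alpha–mu (9); add mu.
Step 4: frontier [alpha–kappa 18, beta–kappa 11, kappa–mu 10] → take kappa–mu (10); add kappa.
MST edges: alpha–theta, beta–theta, alpha–mu, kappa–mu; total weight 1+8+9+10 = 28.

28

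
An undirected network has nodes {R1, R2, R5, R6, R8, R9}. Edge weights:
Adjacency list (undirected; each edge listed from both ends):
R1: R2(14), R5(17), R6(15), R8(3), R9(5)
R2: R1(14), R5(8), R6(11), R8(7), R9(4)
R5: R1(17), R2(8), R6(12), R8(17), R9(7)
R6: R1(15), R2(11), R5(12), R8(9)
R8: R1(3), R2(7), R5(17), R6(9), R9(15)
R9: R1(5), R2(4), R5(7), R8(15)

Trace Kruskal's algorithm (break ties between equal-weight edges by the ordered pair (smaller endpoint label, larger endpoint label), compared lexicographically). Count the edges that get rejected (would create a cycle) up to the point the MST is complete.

2

Kruskal's algorithm — process edges by increasing weight (ties by edge label):
R1 R8 (3): add — endpoints in different components.
R2 R9 (4): add — endpoints in different components.
R1 R9 (5): add — endpoints in different components.
R2 R8 (7): skip — R8 and R2 already connected.
R5 R9 (7): add — endpoints in different components.
R2 R5 (8): skip — R5 and R2 already connected.
R6 R8 (9): add — endpoints in different components.
Edges rejected before the tree was complete: 2.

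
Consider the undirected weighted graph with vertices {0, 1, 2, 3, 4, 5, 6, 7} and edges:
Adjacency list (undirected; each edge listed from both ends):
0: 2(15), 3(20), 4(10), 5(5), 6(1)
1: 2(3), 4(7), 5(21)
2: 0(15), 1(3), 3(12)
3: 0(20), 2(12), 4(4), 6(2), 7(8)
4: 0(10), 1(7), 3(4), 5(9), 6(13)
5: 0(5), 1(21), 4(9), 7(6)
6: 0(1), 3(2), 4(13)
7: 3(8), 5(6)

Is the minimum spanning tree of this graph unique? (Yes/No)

Sort edges by weight, then run Kruskal:
0—6 (1): add — endpoints in different components.
3—6 (2): add — endpoints in different components.
1—2 (3): add — endpoints in different components.
3—4 (4): add — endpoints in different components.
0—5 (5): add — endpoints in different components.
5—7 (6): add — endpoints in different components.
1—4 (7): add — endpoints in different components.
Every non-tree edge has weight strictly greater than the heaviest edge on the tree path between its endpoints, so the MST is unique.

Yes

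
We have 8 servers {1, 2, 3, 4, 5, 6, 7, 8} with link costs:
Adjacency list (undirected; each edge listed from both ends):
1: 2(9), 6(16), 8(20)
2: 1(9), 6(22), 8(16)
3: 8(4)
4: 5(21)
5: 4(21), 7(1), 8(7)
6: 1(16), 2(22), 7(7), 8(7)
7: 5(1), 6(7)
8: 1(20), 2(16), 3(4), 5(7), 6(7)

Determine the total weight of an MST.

65

Sort edges by weight, then run Kruskal:
5 7 (1): add — endpoints in different components.
3 8 (4): add — endpoints in different components.
5 8 (7): add — endpoints in different components.
6 7 (7): add — endpoints in different components.
6 8 (7): skip — 6 and 8 already connected.
1 2 (9): add — endpoints in different components.
1 6 (16): add — endpoints in different components.
2 8 (16): skip — 2 and 8 already connected.
1 8 (20): skip — 1 and 8 already connected.
4 5 (21): add — endpoints in different components.
MST edges: 5 7, 3 8, 5 8, 6 7, 1 2, 1 6, 4 5; total weight 1+4+7+7+9+16+21 = 65.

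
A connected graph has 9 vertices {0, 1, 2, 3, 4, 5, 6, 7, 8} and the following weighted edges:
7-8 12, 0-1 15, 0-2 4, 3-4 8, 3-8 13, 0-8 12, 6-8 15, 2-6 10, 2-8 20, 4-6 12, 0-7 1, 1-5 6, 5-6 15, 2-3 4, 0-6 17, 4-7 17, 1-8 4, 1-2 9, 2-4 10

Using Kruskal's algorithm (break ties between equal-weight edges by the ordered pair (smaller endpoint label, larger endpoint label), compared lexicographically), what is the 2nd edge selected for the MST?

Kruskal: consider edges lightest-first.
0-7 (1): add — endpoints in different components.
0-2 (4): add — endpoints in different components.
1-8 (4): add — endpoints in different components.
2-3 (4): add — endpoints in different components.
1-5 (6): add — endpoints in different components.
3-4 (8): add — endpoints in different components.
1-2 (9): add — endpoints in different components.
2-4 (10): skip — 2 and 4 already connected.
2-6 (10): add — endpoints in different components.
The 2nd edge added is 0-2.

0-2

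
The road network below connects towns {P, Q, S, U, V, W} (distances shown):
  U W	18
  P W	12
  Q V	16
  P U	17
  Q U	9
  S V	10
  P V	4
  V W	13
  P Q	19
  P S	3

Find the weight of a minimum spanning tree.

44

Sort edges by weight, then run Kruskal:
P S (3): add. Components now {Q} {P,S} {U} {W} {V}
P V (4): add. Components now {Q} {P,S,V} {U} {W}
Q U (9): add. Components now {Q,U} {P,S,V} {W}
S V (10): skip — S and V already connected.
P W (12): add. Components now {Q,U} {P,S,V,W}
V W (13): skip — W and V already connected.
Q V (16): add. Components now {P,Q,S,U,V,W}
MST edges: P S, P V, Q U, P W, Q V; total weight 3+4+9+12+16 = 44.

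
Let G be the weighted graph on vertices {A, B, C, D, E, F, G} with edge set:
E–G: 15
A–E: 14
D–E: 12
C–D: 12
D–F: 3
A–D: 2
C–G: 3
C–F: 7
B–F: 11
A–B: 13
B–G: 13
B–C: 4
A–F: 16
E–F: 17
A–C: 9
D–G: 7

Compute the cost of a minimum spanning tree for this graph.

31

Kruskal: consider edges lightest-first.
A–D (2): add — endpoints in different components.
C–G (3): add — endpoints in different components.
D–F (3): add — endpoints in different components.
B–C (4): add — endpoints in different components.
C–F (7): add — endpoints in different components.
D–G (7): skip — D and G already connected.
A–C (9): skip — A and C already connected.
B–F (11): skip — B and F already connected.
C–D (12): skip — C and D already connected.
D–E (12): add — endpoints in different components.
MST edges: A–D, C–G, D–F, B–C, C–F, D–E; total weight 2+3+3+4+7+12 = 31.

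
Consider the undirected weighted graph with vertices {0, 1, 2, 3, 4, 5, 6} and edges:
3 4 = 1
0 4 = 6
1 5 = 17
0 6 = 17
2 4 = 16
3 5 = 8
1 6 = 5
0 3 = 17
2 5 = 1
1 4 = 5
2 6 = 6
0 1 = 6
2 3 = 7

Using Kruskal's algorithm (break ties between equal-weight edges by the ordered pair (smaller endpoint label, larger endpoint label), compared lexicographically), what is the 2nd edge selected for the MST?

Sort edges by weight, then run Kruskal:
2 5 (1): add — endpoints in different components.
3 4 (1): add — endpoints in different components.
1 4 (5): add — endpoints in different components.
1 6 (5): add — endpoints in different components.
0 1 (6): add — endpoints in different components.
0 4 (6): skip — 0 and 4 already connected.
2 6 (6): add — endpoints in different components.
The 2nd edge added is 3 4.

3-4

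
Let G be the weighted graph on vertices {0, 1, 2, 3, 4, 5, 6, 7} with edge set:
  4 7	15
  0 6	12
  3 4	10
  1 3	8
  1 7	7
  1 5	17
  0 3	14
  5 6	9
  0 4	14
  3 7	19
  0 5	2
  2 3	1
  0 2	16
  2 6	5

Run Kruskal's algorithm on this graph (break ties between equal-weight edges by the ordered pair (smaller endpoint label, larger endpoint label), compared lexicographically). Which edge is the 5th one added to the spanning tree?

1-3

Kruskal's algorithm — process edges by increasing weight (ties by edge label):
2 3 (1): add — endpoints in different components.
0 5 (2): add — endpoints in different components.
2 6 (5): add — endpoints in different components.
1 7 (7): add — endpoints in different components.
1 3 (8): add — endpoints in different components.
5 6 (9): add — endpoints in different components.
3 4 (10): add — endpoints in different components.
The 5th edge added is 1 3.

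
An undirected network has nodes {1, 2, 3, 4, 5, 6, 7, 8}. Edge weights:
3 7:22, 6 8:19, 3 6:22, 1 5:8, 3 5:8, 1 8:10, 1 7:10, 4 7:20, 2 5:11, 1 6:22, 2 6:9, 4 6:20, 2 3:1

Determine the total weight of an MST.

Kruskal's algorithm — process edges by increasing weight (ties by edge label):
2 3 (1): add — endpoints in different components.
1 5 (8): add — endpoints in different components.
3 5 (8): add — endpoints in different components.
2 6 (9): add — endpoints in different components.
1 7 (10): add — endpoints in different components.
1 8 (10): add — endpoints in different components.
2 5 (11): skip — 2 and 5 already connected.
6 8 (19): skip — 6 and 8 already connected.
4 6 (20): add — endpoints in different components.
MST edges: 2 3, 1 5, 3 5, 2 6, 1 7, 1 8, 4 6; total weight 1+8+8+9+10+10+20 = 66.

66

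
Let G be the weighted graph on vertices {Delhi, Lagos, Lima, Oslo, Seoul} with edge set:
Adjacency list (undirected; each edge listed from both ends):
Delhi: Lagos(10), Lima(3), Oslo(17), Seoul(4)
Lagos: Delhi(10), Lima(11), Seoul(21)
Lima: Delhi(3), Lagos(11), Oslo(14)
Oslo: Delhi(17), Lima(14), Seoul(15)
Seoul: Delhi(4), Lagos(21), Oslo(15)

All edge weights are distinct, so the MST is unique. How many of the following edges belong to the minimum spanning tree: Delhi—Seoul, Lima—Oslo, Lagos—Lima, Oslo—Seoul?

Kruskal: consider edges lightest-first.
Delhi—Lima (3): add. Components now {Delhi,Lima} {Lagos} {Oslo} {Seoul}
Delhi—Seoul (4): add. Components now {Delhi,Lima,Seoul} {Lagos} {Oslo}
Delhi—Lagos (10): add. Components now {Delhi,Lagos,Lima,Seoul} {Oslo}
Lagos—Lima (11): skip — Lima and Lagos already connected.
Lima—Oslo (14): add. Components now {Delhi,Lagos,Lima,Oslo,Seoul}
MST edge set: {Delhi—Lima, Delhi—Seoul, Delhi—Lagos, Lima—Oslo}.
Of the listed edges, {Delhi—Seoul, Lima—Oslo} are in the MST → 2.

2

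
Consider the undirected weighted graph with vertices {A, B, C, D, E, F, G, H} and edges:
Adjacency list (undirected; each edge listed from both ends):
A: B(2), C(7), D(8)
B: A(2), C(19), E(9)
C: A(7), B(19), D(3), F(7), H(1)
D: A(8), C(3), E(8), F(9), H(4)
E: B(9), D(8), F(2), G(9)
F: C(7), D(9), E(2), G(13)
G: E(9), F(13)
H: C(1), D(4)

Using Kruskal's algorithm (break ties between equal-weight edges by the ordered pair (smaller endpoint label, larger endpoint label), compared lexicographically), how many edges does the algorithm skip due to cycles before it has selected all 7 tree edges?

Sort edges by weight, then run Kruskal:
C-H (1): add — endpoints in different components.
A-B (2): add — endpoints in different components.
E-F (2): add — endpoints in different components.
C-D (3): add — endpoints in different components.
D-H (4): skip — D and H already connected.
A-C (7): add — endpoints in different components.
C-F (7): add — endpoints in different components.
A-D (8): skip — A and D already connected.
D-E (8): skip — D and E already connected.
B-E (9): skip — B and E already connected.
D-F (9): skip — D and F already connected.
E-G (9): add — endpoints in different components.
Edges rejected before the tree was complete: 5.

5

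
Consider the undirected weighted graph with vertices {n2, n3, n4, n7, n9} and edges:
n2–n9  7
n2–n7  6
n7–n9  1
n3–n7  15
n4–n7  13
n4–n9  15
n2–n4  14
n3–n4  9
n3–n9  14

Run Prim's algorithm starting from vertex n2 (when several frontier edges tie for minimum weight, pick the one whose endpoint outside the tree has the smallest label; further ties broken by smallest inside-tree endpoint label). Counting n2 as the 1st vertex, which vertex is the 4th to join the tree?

n4

Prim, starting at n2.
Step 1: frontier [n2–n7 6, n2–n9 7, n2–n4 14] → take n2–n7 (6); add n7.
Step 2: frontier [n2–n9 7, n2–n4 14, n7–n9 1, n4–n7 13, n3–n7 15] → take n7–n9 (1); add n9.
Step 3: frontier [n2–n4 14, n4–n7 13, n3–n7 15, n3–n9 14, n4–n9 15] → take n4–n7 (13); add n4.
Step 4: frontier [n3–n4 9, n3–n7 15, n3–n9 14] → take n3–n4 (9); add n3.
Vertex order: n2, n7, n9, n4, n3. The 4th vertex is n4.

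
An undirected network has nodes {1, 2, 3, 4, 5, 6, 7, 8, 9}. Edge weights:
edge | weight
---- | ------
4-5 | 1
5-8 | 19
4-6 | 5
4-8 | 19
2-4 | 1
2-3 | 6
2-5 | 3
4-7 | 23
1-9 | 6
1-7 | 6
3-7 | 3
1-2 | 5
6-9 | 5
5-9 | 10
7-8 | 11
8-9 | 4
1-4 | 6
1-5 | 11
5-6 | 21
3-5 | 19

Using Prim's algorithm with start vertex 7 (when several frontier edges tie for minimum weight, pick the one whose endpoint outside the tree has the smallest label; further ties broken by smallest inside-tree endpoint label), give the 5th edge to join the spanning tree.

Grow the tree from 7 using Prim:
Step 1: cheapest edge leaving the tree is 3-7 (3); add 3.
Step 2: cheapest edge leaving the tree is 1-7 (6); add 1.
Step 3: cheapest edge leaving the tree is 1-2 (5); add 2.
Step 4: cheapest edge leaving the tree is 2-4 (1); add 4.
Step 5: cheapest edge leaving the tree is 4-5 (1); add 5.
Step 6: cheapest edge leaving the tree is 4-6 (5); add 6.
Step 7: cheapest edge leaving the tree is 6-9 (5); add 9.
Step 8: cheapest edge leaving the tree is 8-9 (4); add 8.
The 5th edge added is 4-5.

4-5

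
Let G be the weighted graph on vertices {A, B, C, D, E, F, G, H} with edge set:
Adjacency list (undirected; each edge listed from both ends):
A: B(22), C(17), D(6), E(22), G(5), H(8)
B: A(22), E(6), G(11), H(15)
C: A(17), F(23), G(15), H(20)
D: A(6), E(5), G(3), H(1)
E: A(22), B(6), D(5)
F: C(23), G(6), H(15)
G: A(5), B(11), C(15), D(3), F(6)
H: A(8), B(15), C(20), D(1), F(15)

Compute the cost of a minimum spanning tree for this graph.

Sort edges by weight, then run Kruskal:
D-H (1): add — endpoints in different components.
D-G (3): add — endpoints in different components.
A-G (5): add — endpoints in different components.
D-E (5): add — endpoints in different components.
A-D (6): skip — A and D already connected.
B-E (6): add — endpoints in different components.
F-G (6): add — endpoints in different components.
A-H (8): skip — A and H already connected.
B-G (11): skip — B and G already connected.
B-H (15): skip — B and H already connected.
C-G (15): add — endpoints in different components.
MST edges: D-H, D-G, A-G, D-E, B-E, F-G, C-G; total weight 1+3+5+5+6+6+15 = 41.

41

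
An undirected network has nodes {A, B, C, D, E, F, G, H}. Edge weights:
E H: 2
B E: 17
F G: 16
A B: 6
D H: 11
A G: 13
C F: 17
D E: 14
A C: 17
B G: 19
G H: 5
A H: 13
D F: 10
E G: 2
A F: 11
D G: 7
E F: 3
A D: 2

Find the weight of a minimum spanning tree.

39

Prim, starting at A.
Step 1: cheapest edge leaving the tree is A D (2); add D.
Step 2: cheapest edge leaving the tree is A B (6); add B.
Step 3: cheapest edge leaving the tree is D G (7); add G.
Step 4: cheapest edge leaving the tree is E G (2); add E.
Step 5: cheapest edge leaving the tree is E H (2); add H.
Step 6: cheapest edge leaving the tree is E F (3); add F.
Step 7: cheapest edge leaving the tree is A C (17); add C.
MST edges: A D, A B, D G, E G, E H, E F, A C; total weight 2+6+7+2+2+3+17 = 39.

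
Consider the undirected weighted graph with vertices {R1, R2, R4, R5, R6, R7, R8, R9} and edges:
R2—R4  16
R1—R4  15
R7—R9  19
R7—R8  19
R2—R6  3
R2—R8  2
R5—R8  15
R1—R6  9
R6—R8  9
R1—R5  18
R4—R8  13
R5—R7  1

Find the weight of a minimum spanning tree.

62

Sort edges by weight, then run Kruskal:
R5—R7 (1): add — endpoints in different components.
R2—R8 (2): add — endpoints in different components.
R2—R6 (3): add — endpoints in different components.
R1—R6 (9): add — endpoints in different components.
R6—R8 (9): skip — R6 and R8 already connected.
R4—R8 (13): add — endpoints in different components.
R1—R4 (15): skip — R4 and R1 already connected.
R5—R8 (15): add — endpoints in different components.
R2—R4 (16): skip — R2 and R4 already connected.
R1—R5 (18): skip — R5 and R1 already connected.
R7—R8 (19): skip — R7 and R8 already connected.
R7—R9 (19): add — endpoints in different components.
MST edges: R5—R7, R2—R8, R2—R6, R1—R6, R4—R8, R5—R8, R7—R9; total weight 1+2+3+9+13+15+19 = 62.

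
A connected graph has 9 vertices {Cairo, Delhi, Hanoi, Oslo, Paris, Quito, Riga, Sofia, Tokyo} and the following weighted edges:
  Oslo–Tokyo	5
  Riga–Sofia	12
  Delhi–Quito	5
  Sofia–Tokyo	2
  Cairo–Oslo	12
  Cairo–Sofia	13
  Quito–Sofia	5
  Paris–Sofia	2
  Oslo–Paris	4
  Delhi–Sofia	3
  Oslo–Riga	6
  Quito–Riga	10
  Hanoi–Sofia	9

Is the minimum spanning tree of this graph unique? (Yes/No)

No

Kruskal's algorithm — process edges by increasing weight (ties by edge label):
Paris–Sofia (2): add — endpoints in different components.
Sofia–Tokyo (2): add — endpoints in different components.
Delhi–Sofia (3): add — endpoints in different components.
Oslo–Paris (4): add — endpoints in different components.
Delhi–Quito (5): add — endpoints in different components.
Oslo–Tokyo (5): skip — Oslo and Tokyo already connected.
Quito–Sofia (5): skip — Sofia and Quito already connected.
Oslo–Riga (6): add — endpoints in different components.
Hanoi–Sofia (9): add — endpoints in different components.
Quito–Riga (10): skip — Riga and Quito already connected.
Cairo–Oslo (12): add — endpoints in different components.
Non-tree edge Quito–Sofia has weight 5, equal to the heaviest edge on its tree cycle — swapping gives another MST of the same weight. Not unique.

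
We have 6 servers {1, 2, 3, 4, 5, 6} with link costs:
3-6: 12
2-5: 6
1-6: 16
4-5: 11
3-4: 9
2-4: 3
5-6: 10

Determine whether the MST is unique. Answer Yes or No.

Kruskal: consider edges lightest-first.
2-4 (3): add — endpoints in different components.
2-5 (6): add — endpoints in different components.
3-4 (9): add — endpoints in different components.
5-6 (10): add — endpoints in different components.
4-5 (11): skip — 4 and 5 already connected.
3-6 (12): skip — 3 and 6 already connected.
1-6 (16): add — endpoints in different components.
Every non-tree edge has weight strictly greater than the heaviest edge on the tree path between its endpoints, so the MST is unique.

Yes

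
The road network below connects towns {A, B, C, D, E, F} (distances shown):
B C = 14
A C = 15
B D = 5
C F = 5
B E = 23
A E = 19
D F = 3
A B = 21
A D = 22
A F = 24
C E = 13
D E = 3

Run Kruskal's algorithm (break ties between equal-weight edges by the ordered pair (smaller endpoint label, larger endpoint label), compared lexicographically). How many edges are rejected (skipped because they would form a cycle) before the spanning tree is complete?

2

Kruskal: consider edges lightest-first.
D E (3): add. Components now {A} {B} {C} {D,E} {F}
D F (3): add. Components now {A} {B} {C} {D,E,F}
B D (5): add. Components now {A} {B,D,E,F} {C}
C F (5): add. Components now {A} {B,C,D,E,F}
C E (13): skip — C and E already connected.
B C (14): skip — B and C already connected.
A C (15): add. Components now {A,B,C,D,E,F}
Edges rejected before the tree was complete: 2.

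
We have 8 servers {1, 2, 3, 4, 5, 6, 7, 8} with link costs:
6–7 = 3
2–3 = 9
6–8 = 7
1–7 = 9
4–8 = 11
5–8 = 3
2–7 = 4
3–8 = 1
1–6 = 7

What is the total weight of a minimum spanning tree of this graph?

Kruskal: consider edges lightest-first.
3–8 (1): add — endpoints in different components.
5–8 (3): add — endpoints in different components.
6–7 (3): add — endpoints in different components.
2–7 (4): add — endpoints in different components.
1–6 (7): add — endpoints in different components.
6–8 (7): add — endpoints in different components.
1–7 (9): skip — 1 and 7 already connected.
2–3 (9): skip — 2 and 3 already connected.
4–8 (11): add — endpoints in different components.
MST edges: 3–8, 5–8, 6–7, 2–7, 1–6, 6–8, 4–8; total weight 1+3+3+4+7+7+11 = 36.

36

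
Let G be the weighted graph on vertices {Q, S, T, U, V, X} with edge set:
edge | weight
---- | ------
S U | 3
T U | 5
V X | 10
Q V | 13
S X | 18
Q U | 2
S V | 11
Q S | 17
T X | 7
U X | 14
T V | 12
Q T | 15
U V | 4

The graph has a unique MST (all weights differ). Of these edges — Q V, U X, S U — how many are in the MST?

1

Kruskal: consider edges lightest-first.
Q U (2): add — endpoints in different components.
S U (3): add — endpoints in different components.
U V (4): add — endpoints in different components.
T U (5): add — endpoints in different components.
T X (7): add — endpoints in different components.
MST edge set: {Q U, S U, U V, T U, T X}.
Of the listed edges, {S U} are in the MST → 1.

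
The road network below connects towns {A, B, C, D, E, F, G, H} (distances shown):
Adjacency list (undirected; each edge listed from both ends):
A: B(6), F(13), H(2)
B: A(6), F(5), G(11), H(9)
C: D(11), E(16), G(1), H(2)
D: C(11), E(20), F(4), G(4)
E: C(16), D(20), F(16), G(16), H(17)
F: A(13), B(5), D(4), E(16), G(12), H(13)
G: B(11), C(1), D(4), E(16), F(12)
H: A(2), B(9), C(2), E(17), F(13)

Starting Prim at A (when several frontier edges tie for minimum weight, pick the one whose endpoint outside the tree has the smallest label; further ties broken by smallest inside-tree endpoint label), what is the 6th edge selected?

Prim, starting at A.
Step 1: cheapest edge leaving the tree is A—H (2); add H.
Step 2: cheapest edge leaving the tree is C—H (2); add C.
Step 3: cheapest edge leaving the tree is C—G (1); add G.
Step 4: cheapest edge leaving the tree is D—G (4); add D.
Step 5: cheapest edge leaving the tree is D—F (4); add F.
Step 6: cheapest edge leaving the tree is B—F (5); add B.
Step 7: cheapest edge leaving the tree is C—E (16); add E.
The 6th edge added is B—F.

B-F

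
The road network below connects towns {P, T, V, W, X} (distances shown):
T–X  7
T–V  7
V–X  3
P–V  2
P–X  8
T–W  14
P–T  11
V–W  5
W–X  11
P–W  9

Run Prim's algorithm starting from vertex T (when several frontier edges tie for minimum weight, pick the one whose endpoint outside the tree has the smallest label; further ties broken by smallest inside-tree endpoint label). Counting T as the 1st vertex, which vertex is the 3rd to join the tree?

P

Prim's algorithm from T:
Step 1: cheapest edge leaving the tree is T–V (7); add V.
Step 2: cheapest edge leaving the tree is P–V (2); add P.
Step 3: cheapest edge leaving the tree is V–X (3); add X.
Step 4: cheapest edge leaving the tree is V–W (5); add W.
Vertex order: T, V, P, X, W. The 3rd vertex is P.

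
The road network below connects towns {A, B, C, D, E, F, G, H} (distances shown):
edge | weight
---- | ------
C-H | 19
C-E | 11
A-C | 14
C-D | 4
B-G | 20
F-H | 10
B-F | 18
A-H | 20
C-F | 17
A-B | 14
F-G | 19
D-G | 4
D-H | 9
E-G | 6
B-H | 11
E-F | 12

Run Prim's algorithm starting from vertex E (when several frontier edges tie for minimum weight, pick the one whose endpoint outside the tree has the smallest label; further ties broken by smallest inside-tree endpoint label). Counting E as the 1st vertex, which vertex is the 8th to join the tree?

A

Prim's algorithm from E:
Step 1: cheapest edge leaving the tree is E-G (6); add G.
Step 2: cheapest edge leaving the tree is D-G (4); add D.
Step 3: cheapest edge leaving the tree is C-D (4); add C.
Step 4: cheapest edge leaving the tree is D-H (9); add H.
Step 5: cheapest edge leaving the tree is F-H (10); add F.
Step 6: cheapest edge leaving the tree is B-H (11); add B.
Step 7: cheapest edge leaving the tree is A-B (14); add A.
Vertex order: E, G, D, C, H, F, B, A. The 8th vertex is A.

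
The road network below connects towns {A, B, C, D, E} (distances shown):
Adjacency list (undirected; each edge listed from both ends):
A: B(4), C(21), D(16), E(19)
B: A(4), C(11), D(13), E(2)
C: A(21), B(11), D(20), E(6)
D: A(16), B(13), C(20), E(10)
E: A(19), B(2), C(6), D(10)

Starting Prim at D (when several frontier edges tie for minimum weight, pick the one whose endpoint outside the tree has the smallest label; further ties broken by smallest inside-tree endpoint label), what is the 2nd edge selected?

B-E

Prim's algorithm from D:
Step 1: frontier [D–E 10, B–D 13, A–D 16, C–D 20] → take D–E (10); add E.
Step 2: frontier [B–D 13, A–D 16, C–D 20, B–E 2, C–E 6, A–E 19] → take B–E (2); add B.
Step 3: frontier [A–B 4, B–C 11, A–D 16, C–D 20, C–E 6, A–E 19] → take A–B (4); add A.
Step 4: frontier [A–C 21, B–C 11, C–D 20, C–E 6] → take C–E (6); add C.
The 2nd edge added is B–E.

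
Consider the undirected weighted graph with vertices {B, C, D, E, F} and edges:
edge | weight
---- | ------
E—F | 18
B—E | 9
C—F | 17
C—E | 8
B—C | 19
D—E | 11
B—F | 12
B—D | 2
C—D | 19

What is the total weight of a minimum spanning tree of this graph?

Prim, starting at F.
Step 1: cheapest edge leaving the tree is B—F (12); add B.
Step 2: cheapest edge leaving the tree is B—D (2); add D.
Step 3: cheapest edge leaving the tree is B—E (9); add E.
Step 4: cheapest edge leaving the tree is C—E (8); add C.
MST edges: B—F, B—D, B—E, C—E; total weight 12+2+9+8 = 31.

31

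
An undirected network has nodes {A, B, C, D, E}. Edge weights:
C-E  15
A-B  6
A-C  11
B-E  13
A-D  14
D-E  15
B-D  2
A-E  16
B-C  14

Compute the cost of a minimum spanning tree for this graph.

32

Prim, starting at B.
Step 1: cheapest edge leaving the tree is B-D (2); add D.
Step 2: cheapest edge leaving the tree is A-B (6); add A.
Step 3: cheapest edge leaving the tree is A-C (11); add C.
Step 4: cheapest edge leaving the tree is B-E (13); add E.
MST edges: B-D, A-B, A-C, B-E; total weight 2+6+11+13 = 32.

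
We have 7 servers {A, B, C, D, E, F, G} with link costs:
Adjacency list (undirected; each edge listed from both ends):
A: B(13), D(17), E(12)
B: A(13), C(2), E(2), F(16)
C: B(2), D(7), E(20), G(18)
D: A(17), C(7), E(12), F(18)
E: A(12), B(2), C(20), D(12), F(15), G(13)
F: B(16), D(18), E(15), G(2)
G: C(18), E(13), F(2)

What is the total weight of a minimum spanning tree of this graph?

Prim, starting at F.
Step 1: frontier [F—G 2, E—F 15, B—F 16, D—F 18] → take F—G (2); add G.
Step 2: frontier [E—F 15, B—F 16, D—F 18, E—G 13, C—G 18] → take E—G (13); add E.
Step 3: frontier [B—E 2, A—E 12, D—E 12, C—E 20, B—F 16, D—F 18, C—G 18] → take B—E (2); add B.
Step 4: frontier [B—C 2, A—B 13, A—E 12, D—E 12, C—E 20, D—F 18, C—G 18] → take B—C (2); add C.
Step 5: frontier [A—B 13, C—D 7, A—E 12, D—E 12, D—F 18] → take C—D (7); add D.
Step 6: frontier [A—B 13, A—D 17, A—E 12] → take A—E (12); add A.
MST edges: F—G, E—G, B—E, B—C, C—D, A—E; total weight 2+13+2+2+7+12 = 38.

38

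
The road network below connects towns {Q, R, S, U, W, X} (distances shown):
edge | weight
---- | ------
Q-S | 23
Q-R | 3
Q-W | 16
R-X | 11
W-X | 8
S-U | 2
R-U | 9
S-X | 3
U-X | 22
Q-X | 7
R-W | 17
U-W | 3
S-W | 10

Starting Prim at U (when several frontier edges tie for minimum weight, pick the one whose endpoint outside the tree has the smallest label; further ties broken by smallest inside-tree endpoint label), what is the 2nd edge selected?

U-W

Prim's algorithm from U:
Step 1: cheapest edge leaving the tree is S-U (2); add S.
Step 2: cheapest edge leaving the tree is U-W (3); add W.
Step 3: cheapest edge leaving the tree is S-X (3); add X.
Step 4: cheapest edge leaving the tree is Q-X (7); add Q.
Step 5: cheapest edge leaving the tree is Q-R (3); add R.
The 2nd edge added is U-W.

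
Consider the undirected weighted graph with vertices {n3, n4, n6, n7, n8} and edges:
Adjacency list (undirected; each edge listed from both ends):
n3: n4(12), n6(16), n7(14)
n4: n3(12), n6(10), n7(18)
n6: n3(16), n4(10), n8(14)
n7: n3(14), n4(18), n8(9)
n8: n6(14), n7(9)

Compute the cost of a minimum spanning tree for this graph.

Kruskal: consider edges lightest-first.
n7 n8 (9): add — endpoints in different components.
n4 n6 (10): add — endpoints in different components.
n3 n4 (12): add — endpoints in different components.
n3 n7 (14): add — endpoints in different components.
MST edges: n7 n8, n4 n6, n3 n4, n3 n7; total weight 9+10+12+14 = 45.

45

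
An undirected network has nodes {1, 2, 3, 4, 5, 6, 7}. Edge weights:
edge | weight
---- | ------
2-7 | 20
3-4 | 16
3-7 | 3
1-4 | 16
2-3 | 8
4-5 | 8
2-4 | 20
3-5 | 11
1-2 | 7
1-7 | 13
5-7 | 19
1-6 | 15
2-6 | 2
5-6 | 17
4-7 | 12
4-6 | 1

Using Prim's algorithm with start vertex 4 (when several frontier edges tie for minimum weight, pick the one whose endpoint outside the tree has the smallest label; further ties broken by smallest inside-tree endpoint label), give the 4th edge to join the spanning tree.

2-3

Prim, starting at 4.
Step 1: cheapest edge leaving the tree is 4-6 (1); add 6.
Step 2: cheapest edge leaving the tree is 2-6 (2); add 2.
Step 3: cheapest edge leaving the tree is 1-2 (7); add 1.
Step 4: cheapest edge leaving the tree is 2-3 (8); add 3.
Step 5: cheapest edge leaving the tree is 3-7 (3); add 7.
Step 6: cheapest edge leaving the tree is 4-5 (8); add 5.
The 4th edge added is 2-3.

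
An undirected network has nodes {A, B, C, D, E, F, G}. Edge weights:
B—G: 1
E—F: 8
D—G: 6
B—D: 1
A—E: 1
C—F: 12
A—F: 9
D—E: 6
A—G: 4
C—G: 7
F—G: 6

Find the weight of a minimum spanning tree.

Prim, starting at F.
Step 1: frontier [F—G 6, E—F 8, A—F 9, C—F 12] → take F—G (6); add G.
Step 2: frontier [E—F 8, A—F 9, C—F 12, B—G 1, A—G 4, D—G 6, C—G 7] → take B—G (1); add B.
Step 3: frontier [B—D 1, E—F 8, A—F 9, C—F 12, A—G 4, D—G 6, C—G 7] → take B—D (1); add D.
Step 4: frontier [D—E 6, E—F 8, A—F 9, C—F 12, A—G 4, C—G 7] → take A—G (4); add A.
Step 5: frontier [A—E 1, D—E 6, E—F 8, C—F 12, C—G 7] → take A—E (1); add E.
Step 6: frontier [C—F 12, C—G 7] → take C—G (7); add C.
MST edges: F—G, B—G, B—D, A—G, A—E, C—G; total weight 6+1+1+4+1+7 = 20.

20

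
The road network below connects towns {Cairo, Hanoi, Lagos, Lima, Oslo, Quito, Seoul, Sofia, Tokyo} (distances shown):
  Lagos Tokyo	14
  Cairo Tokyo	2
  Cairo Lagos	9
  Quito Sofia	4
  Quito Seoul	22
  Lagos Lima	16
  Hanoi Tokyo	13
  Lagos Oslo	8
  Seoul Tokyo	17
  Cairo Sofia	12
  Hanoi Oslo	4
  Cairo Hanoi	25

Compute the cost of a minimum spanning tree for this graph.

Kruskal: consider edges lightest-first.
Cairo Tokyo (2): add — endpoints in different components.
Hanoi Oslo (4): add — endpoints in different components.
Quito Sofia (4): add — endpoints in different components.
Lagos Oslo (8): add — endpoints in different components.
Cairo Lagos (9): add — endpoints in different components.
Cairo Sofia (12): add — endpoints in different components.
Hanoi Tokyo (13): skip — Tokyo and Hanoi already connected.
Lagos Tokyo (14): skip — Lagos and Tokyo already connected.
Lagos Lima (16): add — endpoints in different components.
Seoul Tokyo (17): add — endpoints in different components.
MST edges: Cairo Tokyo, Hanoi Oslo, Quito Sofia, Lagos Oslo, Cairo Lagos, Cairo Sofia, Lagos Lima, Seoul Tokyo; total weight 2+4+4+8+9+12+16+17 = 72.

72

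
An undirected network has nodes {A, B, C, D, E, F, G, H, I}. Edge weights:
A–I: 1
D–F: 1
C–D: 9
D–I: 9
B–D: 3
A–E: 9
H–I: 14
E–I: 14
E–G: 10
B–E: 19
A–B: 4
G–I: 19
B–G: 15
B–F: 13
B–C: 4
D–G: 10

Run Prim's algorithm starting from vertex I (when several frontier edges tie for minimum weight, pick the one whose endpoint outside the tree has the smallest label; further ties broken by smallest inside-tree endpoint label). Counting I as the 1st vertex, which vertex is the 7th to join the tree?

E

Grow the tree from I using Prim:
Step 1: cheapest edge leaving the tree is A–I (1); add A.
Step 2: cheapest edge leaving the tree is A–B (4); add B.
Step 3: cheapest edge leaving the tree is B–D (3); add D.
Step 4: cheapest edge leaving the tree is D–F (1); add F.
Step 5: cheapest edge leaving the tree is B–C (4); add C.
Step 6: cheapest edge leaving the tree is A–E (9); add E.
Step 7: cheapest edge leaving the tree is D–G (10); add G.
Step 8: cheapest edge leaving the tree is H–I (14); add H.
Vertex order: I, A, B, D, F, C, E, G, H. The 7th vertex is E.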